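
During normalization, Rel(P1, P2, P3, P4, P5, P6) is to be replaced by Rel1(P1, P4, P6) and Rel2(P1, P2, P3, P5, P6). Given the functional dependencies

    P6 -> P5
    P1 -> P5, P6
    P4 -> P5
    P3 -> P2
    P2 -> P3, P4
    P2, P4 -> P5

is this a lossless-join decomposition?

No

Common attributes: Rel1 ∩ Rel2 = {P1, P6}.
Closure of {P1, P6}: P6 → P5 applies, adding P5. So (P1, P6)⁺ = {P1, P5, P6}.
The closure contains neither all of Rel1 = {P1, P4, P6} nor all of Rel2 = {P1, P2, P3, P5, P6}, so the common attributes are not a superkey of either fragment. The join is lossy.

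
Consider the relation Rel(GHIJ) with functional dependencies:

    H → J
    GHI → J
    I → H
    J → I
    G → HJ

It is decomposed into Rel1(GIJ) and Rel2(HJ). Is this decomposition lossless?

Common attributes: Rel1 ∩ Rel2 = {J}.
Closure of {J}: J → I applies, adding I; I → H applies, adding H. So (J)⁺ = {HIJ}.
This closure contains every attribute of Rel2, so Rel1 ∩ Rel2 → Rel2. The join is lossless.

Yes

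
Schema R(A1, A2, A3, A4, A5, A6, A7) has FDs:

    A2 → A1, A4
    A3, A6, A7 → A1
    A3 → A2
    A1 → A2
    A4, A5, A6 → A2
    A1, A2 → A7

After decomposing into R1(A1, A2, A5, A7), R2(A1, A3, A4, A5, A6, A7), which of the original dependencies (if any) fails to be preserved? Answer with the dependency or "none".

A2 → A1, A4: restricted closure across fragments reaches A1, A4.
A3, A6, A7 → A1 lies within R2.
A3 → A2: restricted closure across fragments reaches A2.
A1 → A2 lies within R1.
A4, A5, A6 → A2: restricted closure across fragments reaches A2.
A1, A2 → A7 lies within R1.
Every dependency is enforceable on the fragments, so the decomposition is dependency-preserving.

none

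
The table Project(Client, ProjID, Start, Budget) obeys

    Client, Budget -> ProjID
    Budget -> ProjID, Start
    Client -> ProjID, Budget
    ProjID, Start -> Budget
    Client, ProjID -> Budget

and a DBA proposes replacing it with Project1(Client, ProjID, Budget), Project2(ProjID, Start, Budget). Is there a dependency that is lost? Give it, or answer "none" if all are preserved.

none

Client, Budget → ProjID lies within Project1.
Budget → ProjID, Start lies within Project2.
Client → ProjID, Budget lies within Project1.
ProjID, Start → Budget lies within Project2.
Client, ProjID → Budget lies within Project1.
Every dependency is enforceable on the fragments, so the decomposition is dependency-preserving.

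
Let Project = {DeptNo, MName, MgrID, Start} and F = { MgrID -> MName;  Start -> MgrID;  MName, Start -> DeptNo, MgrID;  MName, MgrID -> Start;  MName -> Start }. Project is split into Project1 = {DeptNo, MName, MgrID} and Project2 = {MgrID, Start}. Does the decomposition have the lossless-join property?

Common attributes: Project1 ∩ Project2 = {MgrID}.
Closure of {MgrID}: MgrID → MName applies, adding MName; MName, MgrID → Start applies, adding Start; MName, Start → DeptNo, MgrID applies, adding DeptNo. So (MgrID)⁺ = {DeptNo, MName, MgrID, Start}.
This closure contains every attribute of Project1, so Project1 ∩ Project2 → Project1. The join is lossless.

Yes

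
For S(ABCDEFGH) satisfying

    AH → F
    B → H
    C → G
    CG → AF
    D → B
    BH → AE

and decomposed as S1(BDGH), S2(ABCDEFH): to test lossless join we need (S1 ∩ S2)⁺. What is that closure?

ABDEFH

S1 ∩ S2 = {BDH}.
BH → AE applies, adding AE
AH → F applies, adding F
Closure: {ABDEFH}.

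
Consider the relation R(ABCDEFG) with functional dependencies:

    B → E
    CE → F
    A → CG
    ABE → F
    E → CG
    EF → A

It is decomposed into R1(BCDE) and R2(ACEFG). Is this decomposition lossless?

Common attributes: R1 ∩ R2 = {CE}.
Closure of {CE}: CE → F applies, adding F; E → CG applies, adding G; EF → A applies, adding A. So (CE)⁺ = {ACEFG}.
This closure contains every attribute of R2, so R1 ∩ R2 → R2. The join is lossless.

Yes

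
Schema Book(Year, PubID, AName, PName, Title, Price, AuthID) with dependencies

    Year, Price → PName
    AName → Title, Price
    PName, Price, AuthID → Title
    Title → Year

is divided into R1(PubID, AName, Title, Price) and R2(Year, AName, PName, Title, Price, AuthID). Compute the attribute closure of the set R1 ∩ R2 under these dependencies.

R1 ∩ R2 = {AName, Title, Price}.
Title → Year applies, adding Year
Year, Price → PName applies, adding PName
Closure: {Year, AName, PName, Title, Price}.

Year, AName, PName, Title, Price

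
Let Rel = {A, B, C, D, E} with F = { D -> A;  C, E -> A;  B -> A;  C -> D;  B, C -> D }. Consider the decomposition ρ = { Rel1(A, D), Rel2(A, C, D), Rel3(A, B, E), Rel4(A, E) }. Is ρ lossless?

Chase test. Columns are A, B, C, D, E; row i has aⱼ where attribute j ∈ Reli, else bᵢⱼ.
Initial tableau (one row per fragment):
  row 1: a1 b12 b13 a4 b15
  row 2: a1 b22 a3 a4 b25
  row 3: a1 a2 b33 b34 a5
  row 4: a1 b42 b43 b44 a5
No row becomes fully distinguished — the join is lossy.

No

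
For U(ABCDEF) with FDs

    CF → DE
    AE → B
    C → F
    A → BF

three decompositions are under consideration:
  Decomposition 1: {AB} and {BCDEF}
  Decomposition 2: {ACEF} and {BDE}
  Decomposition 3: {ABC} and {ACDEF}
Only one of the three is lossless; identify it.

Decomposition 3

Decomposition 1: common = {B}, closure = {B} → lossy.
Decomposition 2: common = {E}, closure = {E} → lossy.
Decomposition 3: common = {AC}, closure = {ABCDEF} → lossless.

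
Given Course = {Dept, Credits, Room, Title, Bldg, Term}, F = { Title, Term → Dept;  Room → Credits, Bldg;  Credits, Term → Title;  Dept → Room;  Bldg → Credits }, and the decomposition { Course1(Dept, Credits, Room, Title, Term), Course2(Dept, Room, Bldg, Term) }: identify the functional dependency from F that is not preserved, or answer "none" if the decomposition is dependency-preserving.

Bldg → Credits

Check Bldg → Credits: no single fragment contains all of {Credits, Bldg}, and the restricted closure of {Bldg} across the fragments never reaches {Credits}.
Title, Term → Dept is preserved.
Room → Credits, Bldg is preserved.
Credits, Term → Title is preserved.
Dept → Room is preserved.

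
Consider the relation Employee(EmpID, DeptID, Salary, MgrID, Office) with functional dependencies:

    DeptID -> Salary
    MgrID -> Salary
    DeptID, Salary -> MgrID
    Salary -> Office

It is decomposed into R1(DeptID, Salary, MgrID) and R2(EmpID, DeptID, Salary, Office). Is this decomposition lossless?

Common attributes: R1 ∩ R2 = {DeptID, Salary}.
Closure of {DeptID, Salary}: DeptID, Salary → MgrID applies, adding MgrID; Salary → Office applies, adding Office. So (DeptID, Salary)⁺ = {DeptID, Salary, MgrID, Office}.
This closure contains every attribute of R1, so R1 ∩ R2 → R1. The join is lossless.

Yes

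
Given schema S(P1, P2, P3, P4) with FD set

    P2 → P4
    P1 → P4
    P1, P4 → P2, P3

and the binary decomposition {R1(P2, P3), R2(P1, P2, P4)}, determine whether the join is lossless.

No

Common attributes: R1 ∩ R2 = {P2}.
Closure of {P2}: P2 → P4 applies, adding P4. So (P2)⁺ = {P2, P4}.
The closure contains neither all of R1 = {P2, P3} nor all of R2 = {P1, P2, P4}, so the common attributes are not a superkey of either fragment. The join is lossy.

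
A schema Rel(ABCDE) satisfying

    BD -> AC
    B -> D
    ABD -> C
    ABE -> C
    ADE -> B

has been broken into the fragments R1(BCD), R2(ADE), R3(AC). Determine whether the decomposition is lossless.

Chase test. Columns are ABCDE; row i has aⱼ where attribute j ∈ Ri, else bᵢⱼ.
Initial tableau (one row per fragment):
  row 1: b11 a2 a3 a4 b15
  row 2: a1 b22 b23 a4 a5
  row 3: a1 b32 a3 b34 b35
No row becomes fully distinguished — the join is lossy.

No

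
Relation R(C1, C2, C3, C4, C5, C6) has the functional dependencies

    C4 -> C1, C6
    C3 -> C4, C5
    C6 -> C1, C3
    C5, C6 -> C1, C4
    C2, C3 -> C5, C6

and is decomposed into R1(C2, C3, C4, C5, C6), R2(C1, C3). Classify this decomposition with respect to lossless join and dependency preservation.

Lossless test: (C3)⁺ = {C1, C3, C4, C5, C6}, which contains all of one fragment — lossless.
Dependency preservation: C4 → C1, C6; C6 → C1, C3; C5, C6 → C1, C4 are not contained in any single fragment, but the restricted closure of each left-hand side across the fragments still reaches the right-hand side; the remaining FDs each lie inside some fragment. All dependencies are preserved.

lossless and dependency-preserving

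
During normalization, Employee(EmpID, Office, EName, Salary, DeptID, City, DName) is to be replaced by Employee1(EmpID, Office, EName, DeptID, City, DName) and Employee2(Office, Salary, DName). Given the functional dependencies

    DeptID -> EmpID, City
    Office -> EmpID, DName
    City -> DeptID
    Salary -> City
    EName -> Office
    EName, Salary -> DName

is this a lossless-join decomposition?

No

Common attributes: Employee1 ∩ Employee2 = {Office, DName}.
Closure of {Office, DName}: Office → EmpID, DName applies, adding EmpID. So (Office, DName)⁺ = {EmpID, Office, DName}.
The closure contains neither all of Employee1 = {EmpID, Office, EName, DeptID, City, DName} nor all of Employee2 = {Office, Salary, DName}, so the common attributes are not a superkey of either fragment. The join is lossy.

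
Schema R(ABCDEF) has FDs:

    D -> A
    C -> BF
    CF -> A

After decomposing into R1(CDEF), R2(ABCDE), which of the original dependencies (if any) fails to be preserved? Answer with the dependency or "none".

none

D → A lies within R2.
C → BF: restricted closure across fragments reaches BF.
CF → A: restricted closure across fragments reaches A.
Every dependency is enforceable on the fragments, so the decomposition is dependency-preserving.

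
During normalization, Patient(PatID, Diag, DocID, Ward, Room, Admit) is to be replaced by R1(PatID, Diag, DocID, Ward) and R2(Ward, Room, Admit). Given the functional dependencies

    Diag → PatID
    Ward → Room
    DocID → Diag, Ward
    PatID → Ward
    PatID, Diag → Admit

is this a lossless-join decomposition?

Common attributes: R1 ∩ R2 = {Ward}.
Closure of {Ward}: Ward → Room applies, adding Room. So (Ward)⁺ = {Ward, Room}.
The closure contains neither all of R1 = {PatID, Diag, DocID, Ward} nor all of R2 = {Ward, Room, Admit}, so the common attributes are not a superkey of either fragment. The join is lossy.

No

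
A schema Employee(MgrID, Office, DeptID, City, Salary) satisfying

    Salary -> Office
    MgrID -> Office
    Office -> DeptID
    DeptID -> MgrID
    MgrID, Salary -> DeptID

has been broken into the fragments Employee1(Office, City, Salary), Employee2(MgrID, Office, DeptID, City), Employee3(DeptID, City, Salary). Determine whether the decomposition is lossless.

Chase test. Columns are MgrID, Office, DeptID, City, Salary; row i has aⱼ where attribute j ∈ Employeei, else bᵢⱼ.
Initial tableau (one row per fragment):
  row 1: b11 a2 b13 a4 a5
  row 2: a1 a2 a3 a4 b25
  row 3: b31 b32 a3 a4 a5
Rows 1 and 3 agree on Salary; apply Salary→Office and equate their Office entries.
Rows 1 and 2 agree on Office; apply Office→DeptID and equate their DeptID entries.
Rows 1 and 2 agree on DeptID; apply DeptID→MgrID and equate their MgrID entries.
Rows 1 and 3 agree on DeptID; apply DeptID→MgrID and equate their MgrID entries.
Row 1 is now all distinguished symbols — the join is lossless.

Yes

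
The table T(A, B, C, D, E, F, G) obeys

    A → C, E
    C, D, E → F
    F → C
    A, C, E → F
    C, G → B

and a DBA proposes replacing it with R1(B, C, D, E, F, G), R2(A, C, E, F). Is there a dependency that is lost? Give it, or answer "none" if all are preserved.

A → C, E lies within R2.
C, D, E → F lies within R1.
F → C lies within R1.
A, C, E → F lies within R2.
C, G → B lies within R1.
Every dependency is enforceable on the fragments, so the decomposition is dependency-preserving.

none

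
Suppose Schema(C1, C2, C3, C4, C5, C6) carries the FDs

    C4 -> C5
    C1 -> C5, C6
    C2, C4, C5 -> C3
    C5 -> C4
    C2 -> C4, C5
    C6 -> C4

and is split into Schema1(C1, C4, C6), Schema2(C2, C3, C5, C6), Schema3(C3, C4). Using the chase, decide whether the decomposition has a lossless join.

No

Chase test. Columns are C1, C2, C3, C4, C5, C6; row i has aⱼ where attribute j ∈ Schemai, else bᵢⱼ.
Initial tableau (one row per fragment):
  row 1: a1 b12 b13 a4 b15 a6
  row 2: b21 a2 a3 b24 a5 a6
  row 3: b31 b32 a3 a4 b35 b36
Rows 1 and 3 agree on C4; apply C4→C5 and equate their C5 entries.
Rows 1 and 2 agree on C6; apply C6→C4 and equate their C4 entries.
Rows 1 and 2 agree on C4; apply C4→C5 and equate their C5 entries.
No row becomes fully distinguished — the join is lossy.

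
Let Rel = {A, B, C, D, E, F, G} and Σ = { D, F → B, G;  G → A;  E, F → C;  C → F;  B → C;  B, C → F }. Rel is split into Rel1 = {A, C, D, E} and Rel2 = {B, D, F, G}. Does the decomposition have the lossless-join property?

No

Common attributes: Rel1 ∩ Rel2 = {D}.
No dependency enlarges {D}, so (D)⁺ = {D}.
The closure contains neither all of Rel1 = {A, C, D, E} nor all of Rel2 = {B, D, F, G}, so the common attributes are not a superkey of either fragment. The join is lossy.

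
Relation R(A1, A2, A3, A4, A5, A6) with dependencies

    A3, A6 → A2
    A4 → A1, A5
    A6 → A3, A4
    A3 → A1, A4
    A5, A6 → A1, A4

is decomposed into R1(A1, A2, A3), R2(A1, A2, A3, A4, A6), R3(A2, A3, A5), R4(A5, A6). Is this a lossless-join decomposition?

Yes

Chase test. Columns are A1, A2, A3, A4, A5, A6; row i has aⱼ where attribute j ∈ Ri, else bᵢⱼ.
Initial tableau (one row per fragment):
  row 1: a1 a2 a3 b14 b15 b16
  row 2: a1 a2 a3 a4 b25 a6
  row 3: b31 a2 a3 b34 a5 b36
  row 4: b41 b42 b43 b44 a5 a6
Rows 2 and 4 agree on A6; apply A6→A3, A4 and equate their A3, A4 entries.
Rows 1 and 2 agree on A3; apply A3→A1, A4 and equate their A1, A4 entries.
Rows 1 and 3 agree on A3; apply A3→A1, A4 and equate their A1, A4 entries.
Rows 1 and 4 agree on A3; apply A3→A1, A4 and equate their A1, A4 entries.
Rows 2 and 4 agree on A3, A6; apply A3, A6→A2 and equate their A2 entries.
Rows 1 and 2 agree on A4; apply A4→A1, A5 and equate their A1, A5 entries.
Rows 1 and 3 agree on A4; apply A4→A1, A5 and equate their A1, A5 entries.
Row 2 is now all distinguished symbols — the join is lossless.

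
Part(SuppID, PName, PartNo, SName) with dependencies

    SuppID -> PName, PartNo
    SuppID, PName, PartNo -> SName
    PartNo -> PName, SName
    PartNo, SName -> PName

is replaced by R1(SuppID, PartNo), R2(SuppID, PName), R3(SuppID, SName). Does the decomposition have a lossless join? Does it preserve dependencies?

lossless but not dependency-preserving

Lossless test (chase): Rows 1 and 2 agree on SuppID; apply SuppID→PName, PartNo and equate their PName, PartNo entries. Rows 1 and 3 agree on SuppID; apply SuppID→PName, PartNo and equate their PName, PartNo entries. Rows 1 and 2 agree on SuppID, PName, PartNo; apply SuppID, PName, PartNo→SName and equate their SName entries. Rows 1 and 3 agree on SuppID, PName, PartNo; apply SuppID, PName, PartNo→SName and equate their SName entries. Row 1 is now all distinguished symbols — the join is lossless.
Dependency preservation: the restricted closure of {PartNo} across the fragments never reaches {PName, SName}, so PartNo → PName, SName cannot be enforced without a join — not preserved.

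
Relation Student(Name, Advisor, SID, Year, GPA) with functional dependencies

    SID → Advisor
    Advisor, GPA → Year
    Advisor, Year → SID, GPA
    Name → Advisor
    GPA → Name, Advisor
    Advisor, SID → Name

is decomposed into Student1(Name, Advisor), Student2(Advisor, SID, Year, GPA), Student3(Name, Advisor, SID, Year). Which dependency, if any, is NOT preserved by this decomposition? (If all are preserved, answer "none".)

none

SID → Advisor lies within Student2.
Advisor, GPA → Year lies within Student2.
Advisor, Year → SID, GPA lies within Student2.
Name → Advisor lies within Student1.
GPA → Name, Advisor: restricted closure across fragments reaches Name, Advisor.
Advisor, SID → Name lies within Student3.
Every dependency is enforceable on the fragments, so the decomposition is dependency-preserving.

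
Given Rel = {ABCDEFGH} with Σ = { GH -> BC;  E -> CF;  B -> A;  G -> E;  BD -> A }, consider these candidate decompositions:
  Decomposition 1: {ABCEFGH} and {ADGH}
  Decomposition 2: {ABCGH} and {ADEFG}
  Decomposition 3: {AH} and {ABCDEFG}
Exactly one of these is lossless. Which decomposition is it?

Decomposition 1

Decomposition 1: common = {AGH}, closure = {ABCEFGH} → lossless.
Decomposition 2: common = {AG}, closure = {ACEFG} → lossy.
Decomposition 3: common = {A}, closure = {A} → lossy.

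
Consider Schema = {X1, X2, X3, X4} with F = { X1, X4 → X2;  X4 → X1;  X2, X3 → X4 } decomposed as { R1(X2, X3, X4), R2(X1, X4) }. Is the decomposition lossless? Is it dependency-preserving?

Lossless test: (X4)⁺ = {X1, X2, X4}, which contains all of one fragment — lossless.
Dependency preservation: X1, X4 → X2 is not contained in any single fragment, but the restricted closure of its left-hand side across the fragments still reaches the right-hand side; the remaining FDs each lie inside some fragment. All dependencies are preserved.

lossless and dependency-preserving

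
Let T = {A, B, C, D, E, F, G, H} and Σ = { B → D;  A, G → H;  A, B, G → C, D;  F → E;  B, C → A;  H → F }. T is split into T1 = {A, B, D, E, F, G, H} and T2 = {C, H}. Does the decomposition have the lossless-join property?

No

Common attributes: T1 ∩ T2 = {H}.
Closure of {H}: H → F applies, adding F; F → E applies, adding E. So (H)⁺ = {E, F, H}.
The closure contains neither all of T1 = {A, B, D, E, F, G, H} nor all of T2 = {C, H}, so the common attributes are not a superkey of either fragment. The join is lossy.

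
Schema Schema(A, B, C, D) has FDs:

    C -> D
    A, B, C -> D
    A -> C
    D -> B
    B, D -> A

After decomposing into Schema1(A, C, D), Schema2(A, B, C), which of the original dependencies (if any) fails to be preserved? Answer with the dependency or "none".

none

C → D lies within Schema1.
A, B, C → D: restricted closure across fragments reaches D.
A → C lies within Schema1.
D → B: restricted closure across fragments reaches B.
B, D → A: restricted closure across fragments reaches A.
Every dependency is enforceable on the fragments, so the decomposition is dependency-preserving.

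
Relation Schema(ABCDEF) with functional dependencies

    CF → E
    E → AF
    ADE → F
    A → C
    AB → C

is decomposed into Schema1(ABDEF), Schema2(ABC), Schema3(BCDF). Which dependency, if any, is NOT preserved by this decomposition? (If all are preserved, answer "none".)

Check CF → E: no single fragment contains all of {CEF}, and the restricted closure of {CF} across the fragments never reaches {E}.
E → AF is preserved.
ADE → F is preserved.
A → C is preserved.
AB → C is preserved.

CF → E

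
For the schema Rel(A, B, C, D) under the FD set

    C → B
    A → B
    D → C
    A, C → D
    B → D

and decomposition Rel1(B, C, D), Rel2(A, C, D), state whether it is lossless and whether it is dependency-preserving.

lossless and dependency-preserving

Lossless test: (C, D)⁺ = {B, C, D}, which contains all of one fragment — lossless.
Dependency preservation: A → B is not contained in any single fragment, but the restricted closure of its left-hand side across the fragments still reaches the right-hand side; the remaining FDs each lie inside some fragment. All dependencies are preserved.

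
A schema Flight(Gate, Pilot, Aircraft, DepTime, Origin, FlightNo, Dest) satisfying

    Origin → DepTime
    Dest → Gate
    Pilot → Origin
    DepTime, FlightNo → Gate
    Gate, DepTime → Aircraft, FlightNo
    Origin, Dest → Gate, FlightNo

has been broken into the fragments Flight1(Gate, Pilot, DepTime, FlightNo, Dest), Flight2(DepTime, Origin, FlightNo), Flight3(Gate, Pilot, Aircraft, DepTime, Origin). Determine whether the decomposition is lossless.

Yes

Chase test. Columns are Gate, Pilot, Aircraft, DepTime, Origin, FlightNo, Dest; row i has aⱼ where attribute j ∈ Flighti, else bᵢⱼ.
Initial tableau (one row per fragment):
  row 1: a1 a2 b13 a4 b15 a6 a7
  row 2: b21 b22 b23 a4 a5 a6 b27
  row 3: a1 a2 a3 a4 a5 b36 b37
Rows 1 and 3 agree on Pilot; apply Pilot→Origin and equate their Origin entries.
Rows 1 and 2 agree on DepTime, FlightNo; apply DepTime, FlightNo→Gate and equate their Gate entries.
Rows 1 and 2 agree on Gate, DepTime; apply Gate, DepTime→Aircraft, FlightNo and equate their Aircraft, FlightNo entries.
Rows 1 and 3 agree on Gate, DepTime; apply Gate, DepTime→Aircraft, FlightNo and equate their Aircraft, FlightNo entries.
Row 1 is now all distinguished symbols — the join is lossless.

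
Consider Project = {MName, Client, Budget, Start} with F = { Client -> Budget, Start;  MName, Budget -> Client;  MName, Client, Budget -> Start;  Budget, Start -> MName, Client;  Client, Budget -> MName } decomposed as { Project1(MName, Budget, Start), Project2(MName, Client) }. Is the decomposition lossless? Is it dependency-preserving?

lossy and not dependency-preserving

Lossless test: (MName)⁺ = {MName}, which is a superkey of neither fragment — lossy.
Dependency preservation: the restricted closure of {Client} across the fragments never reaches {Budget, Start}, so Client → Budget, Start cannot be enforced without a join — not preserved.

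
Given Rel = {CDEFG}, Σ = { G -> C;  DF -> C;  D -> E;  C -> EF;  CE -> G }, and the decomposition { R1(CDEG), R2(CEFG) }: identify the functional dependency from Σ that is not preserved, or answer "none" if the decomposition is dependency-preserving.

DF -> C

Check DF → C: no single fragment contains all of {CDF}, and the restricted closure of {DF} across the fragments never reaches {C}.
G → C is preserved.
D → E is preserved.
C → EF is preserved.
CE → G is preserved.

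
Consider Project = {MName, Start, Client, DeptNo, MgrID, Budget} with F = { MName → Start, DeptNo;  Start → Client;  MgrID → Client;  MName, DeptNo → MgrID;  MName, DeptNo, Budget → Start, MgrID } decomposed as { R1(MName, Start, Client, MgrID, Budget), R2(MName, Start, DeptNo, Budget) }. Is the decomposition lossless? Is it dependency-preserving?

lossless and dependency-preserving

Lossless test: (MName, Start, Budget)⁺ = {MName, Start, Client, DeptNo, MgrID, Budget}, which contains all of one fragment — lossless.
Dependency preservation: MName, DeptNo → MgrID; MName, DeptNo, Budget → Start, MgrID are not contained in any single fragment, but the restricted closure of each left-hand side across the fragments still reaches the right-hand side; the remaining FDs each lie inside some fragment. All dependencies are preserved.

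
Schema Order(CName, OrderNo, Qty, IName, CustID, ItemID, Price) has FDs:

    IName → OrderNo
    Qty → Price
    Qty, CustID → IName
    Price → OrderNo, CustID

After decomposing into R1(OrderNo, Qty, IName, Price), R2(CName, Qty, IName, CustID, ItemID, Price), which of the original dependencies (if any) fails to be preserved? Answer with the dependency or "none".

IName → OrderNo lies within R1.
Qty → Price lies within R1.
Qty, CustID → IName lies within R2.
Price → OrderNo, CustID: restricted closure across fragments reaches OrderNo, CustID.
Every dependency is enforceable on the fragments, so the decomposition is dependency-preserving.

none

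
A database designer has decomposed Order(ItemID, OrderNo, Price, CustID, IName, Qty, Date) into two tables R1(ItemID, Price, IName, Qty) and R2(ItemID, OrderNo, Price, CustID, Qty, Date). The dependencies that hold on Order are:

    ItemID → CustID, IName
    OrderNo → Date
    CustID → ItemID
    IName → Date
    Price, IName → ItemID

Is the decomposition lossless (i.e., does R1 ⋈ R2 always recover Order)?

Yes

Common attributes: R1 ∩ R2 = {ItemID, Price, Qty}.
Closure of {ItemID, Price, Qty}: ItemID → CustID, IName applies, adding CustID, IName; IName → Date applies, adding Date. So (ItemID, Price, Qty)⁺ = {ItemID, Price, CustID, IName, Qty, Date}.
This closure contains every attribute of R1, so R1 ∩ R2 → R1. The join is lossless.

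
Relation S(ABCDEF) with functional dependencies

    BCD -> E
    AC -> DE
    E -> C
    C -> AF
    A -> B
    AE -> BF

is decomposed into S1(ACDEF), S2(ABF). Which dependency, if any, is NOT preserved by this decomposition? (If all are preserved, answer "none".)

BCD → E: restricted closure across fragments reaches E.
AC → DE lies within S1.
E → C lies within S1.
C → AF lies within S1.
A → B lies within S2.
AE → BF: restricted closure across fragments reaches BF.
Every dependency is enforceable on the fragments, so the decomposition is dependency-preserving.

none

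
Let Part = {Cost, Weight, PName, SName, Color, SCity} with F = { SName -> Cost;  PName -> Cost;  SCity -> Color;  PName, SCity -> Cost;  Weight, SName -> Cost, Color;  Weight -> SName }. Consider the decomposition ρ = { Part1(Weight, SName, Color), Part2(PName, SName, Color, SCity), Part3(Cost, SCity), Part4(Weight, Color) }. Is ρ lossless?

No

Chase test. Columns are Cost, Weight, PName, SName, Color, SCity; row i has aⱼ where attribute j ∈ Parti, else bᵢⱼ.
Initial tableau (one row per fragment):
  row 1: b11 a2 b13 a4 a5 b16
  row 2: b21 b22 a3 a4 a5 a6
  row 3: a1 b32 b33 b34 b35 a6
  row 4: b41 a2 b43 b44 a5 b46
Rows 1 and 2 agree on SName; apply SName→Cost and equate their Cost entries.
Rows 2 and 3 agree on SCity; apply SCity→Color and equate their Color entries.
Rows 1 and 4 agree on Weight; apply Weight→SName and equate their SName entries.
Rows 1 and 4 agree on SName; apply SName→Cost and equate their Cost entries.
No row becomes fully distinguished — the join is lossy.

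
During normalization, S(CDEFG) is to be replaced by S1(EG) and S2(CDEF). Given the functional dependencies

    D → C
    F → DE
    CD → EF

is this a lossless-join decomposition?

No

Common attributes: S1 ∩ S2 = {E}.
No dependency enlarges {E}, so (E)⁺ = {E}.
The closure contains neither all of S1 = {EG} nor all of S2 = {CDEF}, so the common attributes are not a superkey of either fragment. The join is lossy.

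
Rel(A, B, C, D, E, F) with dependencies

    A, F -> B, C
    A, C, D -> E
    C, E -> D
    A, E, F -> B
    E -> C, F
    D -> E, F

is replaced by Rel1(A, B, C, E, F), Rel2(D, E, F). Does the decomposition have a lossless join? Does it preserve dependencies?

Lossless test: (E, F)⁺ = {C, D, E, F}, which contains all of one fragment — lossless.
Dependency preservation: A, C, D → E; C, E → D are not contained in any single fragment, but the restricted closure of each left-hand side across the fragments still reaches the right-hand side; the remaining FDs each lie inside some fragment. All dependencies are preserved.

lossless and dependency-preserving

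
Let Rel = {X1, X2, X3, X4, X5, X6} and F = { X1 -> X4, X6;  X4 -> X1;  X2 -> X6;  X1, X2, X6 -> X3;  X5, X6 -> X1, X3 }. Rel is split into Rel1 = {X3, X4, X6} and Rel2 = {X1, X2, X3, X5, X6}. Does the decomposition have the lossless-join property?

No

Common attributes: Rel1 ∩ Rel2 = {X3, X6}.
No dependency enlarges {X3, X6}, so (X3, X6)⁺ = {X3, X6}.
The closure contains neither all of Rel1 = {X3, X4, X6} nor all of Rel2 = {X1, X2, X3, X5, X6}, so the common attributes are not a superkey of either fragment. The join is lossy.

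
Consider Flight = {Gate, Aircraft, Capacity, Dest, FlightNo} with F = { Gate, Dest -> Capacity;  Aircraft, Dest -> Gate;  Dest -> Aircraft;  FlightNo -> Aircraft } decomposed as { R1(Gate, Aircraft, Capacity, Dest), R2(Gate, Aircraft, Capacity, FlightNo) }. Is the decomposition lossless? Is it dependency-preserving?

lossy but dependency-preserving

Lossless test: (Gate, Aircraft, Capacity)⁺ = {Gate, Aircraft, Capacity}, which is a superkey of neither fragment — lossy.
Dependency preservation: every FD's attributes lie within a single fragment, so each can be enforced locally — preserved.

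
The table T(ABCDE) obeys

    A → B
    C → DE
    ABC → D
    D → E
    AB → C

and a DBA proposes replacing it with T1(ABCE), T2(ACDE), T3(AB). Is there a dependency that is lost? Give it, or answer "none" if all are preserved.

A → B lies within T1.
C → DE lies within T2.
ABC → D: restricted closure across fragments reaches D.
D → E lies within T2.
AB → C lies within T1.
Every dependency is enforceable on the fragments, so the decomposition is dependency-preserving.

none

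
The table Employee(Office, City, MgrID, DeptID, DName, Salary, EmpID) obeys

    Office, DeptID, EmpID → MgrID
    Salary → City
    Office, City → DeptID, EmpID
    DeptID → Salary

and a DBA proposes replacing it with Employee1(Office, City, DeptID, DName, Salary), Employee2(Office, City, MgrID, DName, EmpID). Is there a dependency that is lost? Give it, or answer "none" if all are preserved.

none

Office, DeptID, EmpID → MgrID: restricted closure across fragments reaches MgrID.
Salary → City lies within Employee1.
Office, City → DeptID, EmpID: restricted closure across fragments reaches DeptID, EmpID.
DeptID → Salary lies within Employee1.
Every dependency is enforceable on the fragments, so the decomposition is dependency-preserving.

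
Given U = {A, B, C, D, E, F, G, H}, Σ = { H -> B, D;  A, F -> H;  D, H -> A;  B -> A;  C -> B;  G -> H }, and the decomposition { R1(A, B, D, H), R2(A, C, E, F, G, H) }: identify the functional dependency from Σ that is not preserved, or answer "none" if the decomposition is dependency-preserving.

C -> B

Check C → B: no single fragment contains all of {B, C}, and the restricted closure of {C} across the fragments never reaches {B}.
H → B, D is preserved.
A, F → H is preserved.
D, H → A is preserved.
B → A is preserved.
G → H is preserved.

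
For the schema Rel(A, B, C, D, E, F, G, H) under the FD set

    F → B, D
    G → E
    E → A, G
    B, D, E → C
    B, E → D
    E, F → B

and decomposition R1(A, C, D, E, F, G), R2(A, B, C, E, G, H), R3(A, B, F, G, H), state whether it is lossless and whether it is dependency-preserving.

lossless but not dependency-preserving

Lossless test (chase): Rows 1 and 3 agree on F; apply F→B, D and equate their B, D entries. Rows 1 and 3 agree on G; apply G→E and equate their E entries. Rows 1 and 3 agree on B, D, E; apply B, D, E→C and equate their C entries. Rows 1 and 2 agree on B, E; apply B, E→D and equate their D entries. Row 3 is now all distinguished symbols — the join is lossless.
Dependency preservation: the restricted closure of {B, E} across the fragments never reaches {D}, so B, E → D cannot be enforced without a join — not preserved.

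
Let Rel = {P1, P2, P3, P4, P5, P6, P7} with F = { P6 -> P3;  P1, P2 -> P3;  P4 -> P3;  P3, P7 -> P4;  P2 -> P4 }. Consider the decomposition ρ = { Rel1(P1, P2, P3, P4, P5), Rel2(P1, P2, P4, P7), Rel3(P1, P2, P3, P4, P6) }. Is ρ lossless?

No

Chase test. Columns are P1, P2, P3, P4, P5, P6, P7; row i has aⱼ where attribute j ∈ Reli, else bᵢⱼ.
Initial tableau (one row per fragment):
  row 1: a1 a2 a3 a4 a5 b16 b17
  row 2: a1 a2 b23 a4 b25 b26 a7
  row 3: a1 a2 a3 a4 b35 a6 b37
Rows 1 and 2 agree on P1, P2; apply P1, P2→P3 and equate their P3 entries.
No row becomes fully distinguished — the join is lossy.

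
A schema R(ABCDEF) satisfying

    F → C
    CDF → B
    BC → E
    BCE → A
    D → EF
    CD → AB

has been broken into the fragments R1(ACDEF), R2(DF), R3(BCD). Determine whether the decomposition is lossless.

Chase test. Columns are ABCDEF; row i has aⱼ where attribute j ∈ Ri, else bᵢⱼ.
Initial tableau (one row per fragment):
  row 1: a1 b12 a3 a4 a5 a6
  row 2: b21 b22 b23 a4 b25 a6
  row 3: b31 a2 a3 a4 b35 b36
Rows 1 and 2 agree on F; apply F→C and equate their C entries.
Rows 1 and 2 agree on CDF; apply CDF→B and equate their B entries.
Rows 1 and 2 agree on BC; apply BC→E and equate their E entries.
Rows 1 and 2 agree on BCE; apply BCE→A and equate their A entries.
Rows 1 and 3 agree on D; apply D→EF and equate their EF entries.
Rows 1 and 3 agree on CD; apply CD→AB and equate their AB entries.
Row 1 is now all distinguished symbols — the join is lossless.

Yes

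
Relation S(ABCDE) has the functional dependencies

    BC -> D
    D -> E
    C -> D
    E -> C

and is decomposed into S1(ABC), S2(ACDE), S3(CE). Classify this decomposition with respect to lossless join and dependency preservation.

lossless and dependency-preserving

Lossless test (chase): Rows 1 and 2 agree on C; apply C→D and equate their D entries. Rows 1 and 3 agree on C; apply C→D and equate their D entries. Rows 1 and 2 agree on D; apply D→E and equate their E entries. Row 1 is now all distinguished symbols — the join is lossless.
Dependency preservation: BC → D is not contained in any single fragment, but the restricted closure of its left-hand side across the fragments still reaches the right-hand side; the remaining FDs each lie inside some fragment. All dependencies are preserved.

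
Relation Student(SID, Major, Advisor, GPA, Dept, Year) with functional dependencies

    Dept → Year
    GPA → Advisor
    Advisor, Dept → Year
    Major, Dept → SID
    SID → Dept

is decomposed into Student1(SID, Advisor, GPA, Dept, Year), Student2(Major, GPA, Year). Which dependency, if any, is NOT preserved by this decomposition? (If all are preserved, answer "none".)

Major, Dept → SID

Check Major, Dept → SID: no single fragment contains all of {SID, Major, Dept}, and the restricted closure of {Major, Dept} across the fragments never reaches {SID}.
Dept → Year is preserved.
GPA → Advisor is preserved.
Advisor, Dept → Year is preserved.
SID → Dept is preserved.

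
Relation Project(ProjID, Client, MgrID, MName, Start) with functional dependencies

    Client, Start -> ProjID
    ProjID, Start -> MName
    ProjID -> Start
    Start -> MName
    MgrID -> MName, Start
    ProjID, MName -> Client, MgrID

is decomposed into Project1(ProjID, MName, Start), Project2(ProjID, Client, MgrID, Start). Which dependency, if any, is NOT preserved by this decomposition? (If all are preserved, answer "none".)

none

Client, Start → ProjID lies within Project2.
ProjID, Start → MName lies within Project1.
ProjID → Start lies within Project1.
Start → MName lies within Project1.
MgrID → MName, Start: restricted closure across fragments reaches MName, Start.
ProjID, MName → Client, MgrID: restricted closure across fragments reaches Client, MgrID.
Every dependency is enforceable on the fragments, so the decomposition is dependency-preserving.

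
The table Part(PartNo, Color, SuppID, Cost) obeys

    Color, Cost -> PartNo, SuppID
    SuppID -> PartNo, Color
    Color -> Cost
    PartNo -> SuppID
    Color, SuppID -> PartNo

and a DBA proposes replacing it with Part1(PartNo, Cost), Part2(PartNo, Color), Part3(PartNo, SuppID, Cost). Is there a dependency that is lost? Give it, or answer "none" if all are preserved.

none

Color, Cost → PartNo, SuppID: restricted closure across fragments reaches PartNo, SuppID.
SuppID → PartNo, Color: restricted closure across fragments reaches PartNo, Color.
Color → Cost: restricted closure across fragments reaches Cost.
PartNo → SuppID lies within Part3.
Color, SuppID → PartNo: restricted closure across fragments reaches PartNo.
Every dependency is enforceable on the fragments, so the decomposition is dependency-preserving.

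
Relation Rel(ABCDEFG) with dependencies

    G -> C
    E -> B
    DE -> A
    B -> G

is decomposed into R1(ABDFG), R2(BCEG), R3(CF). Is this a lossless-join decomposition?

Chase test. Columns are ABCDEFG; row i has aⱼ where attribute j ∈ Ri, else bᵢⱼ.
Initial tableau (one row per fragment):
  row 1: a1 a2 b13 a4 b15 a6 a7
  row 2: b21 a2 a3 b24 a5 b26 a7
  row 3: b31 b32 a3 b34 b35 a6 b37
Rows 1 and 2 agree on G; apply G→C and equate their C entries.
No row becomes fully distinguished — the join is lossy.

No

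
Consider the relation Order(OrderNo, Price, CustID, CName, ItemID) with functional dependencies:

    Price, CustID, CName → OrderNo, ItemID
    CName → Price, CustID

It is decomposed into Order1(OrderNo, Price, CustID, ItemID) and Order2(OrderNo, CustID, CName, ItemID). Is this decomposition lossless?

No

Common attributes: Order1 ∩ Order2 = {OrderNo, CustID, ItemID}.
No dependency enlarges {OrderNo, CustID, ItemID}, so (OrderNo, CustID, ItemID)⁺ = {OrderNo, CustID, ItemID}.
The closure contains neither all of Order1 = {OrderNo, Price, CustID, ItemID} nor all of Order2 = {OrderNo, CustID, CName, ItemID}, so the common attributes are not a superkey of either fragment. The join is lossy.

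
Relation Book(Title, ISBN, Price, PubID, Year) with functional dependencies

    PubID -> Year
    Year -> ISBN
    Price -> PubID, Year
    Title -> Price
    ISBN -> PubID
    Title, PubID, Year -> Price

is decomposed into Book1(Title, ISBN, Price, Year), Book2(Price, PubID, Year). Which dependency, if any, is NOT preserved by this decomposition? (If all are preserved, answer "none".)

PubID → Year lies within Book2.
Year → ISBN lies within Book1.
Price → PubID, Year lies within Book2.
Title → Price lies within Book1.
ISBN → PubID: restricted closure across fragments reaches PubID.
Title, PubID, Year → Price: restricted closure across fragments reaches Price.
Every dependency is enforceable on the fragments, so the decomposition is dependency-preserving.

none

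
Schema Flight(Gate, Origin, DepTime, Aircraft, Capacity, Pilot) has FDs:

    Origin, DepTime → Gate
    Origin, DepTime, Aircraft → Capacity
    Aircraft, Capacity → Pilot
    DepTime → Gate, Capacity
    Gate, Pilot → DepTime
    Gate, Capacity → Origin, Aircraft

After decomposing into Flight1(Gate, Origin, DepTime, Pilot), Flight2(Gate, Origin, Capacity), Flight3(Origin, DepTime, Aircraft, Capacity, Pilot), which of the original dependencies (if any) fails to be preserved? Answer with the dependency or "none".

Check Gate, Capacity → Origin, Aircraft: no single fragment contains all of {Gate, Origin, Aircraft, Capacity}, and the restricted closure of {Gate, Capacity} across the fragments never reaches {Origin, Aircraft}.
Origin, DepTime → Gate is preserved.
Origin, DepTime, Aircraft → Capacity is preserved.
Aircraft, Capacity → Pilot is preserved.
DepTime → Gate, Capacity is preserved.
Gate, Pilot → DepTime is preserved.

Gate, Capacity → Origin, Aircraft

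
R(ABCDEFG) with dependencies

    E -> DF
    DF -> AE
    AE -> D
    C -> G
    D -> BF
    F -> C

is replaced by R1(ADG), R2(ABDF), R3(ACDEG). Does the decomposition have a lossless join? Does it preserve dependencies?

Lossless test (chase): Rows 1 and 2 agree on D; apply D→BF and equate their BF entries. Rows 1 and 3 agree on D; apply D→BF and equate their BF entries. Rows 1 and 2 agree on F; apply F→C and equate their C entries. Rows 1 and 3 agree on F; apply F→C and equate their C entries. Rows 1 and 2 agree on DF; apply DF→AE and equate their AE entries. Rows 1 and 3 agree on DF; apply DF→AE and equate their AE entries. Rows 1 and 2 agree on C; apply C→G and equate their G entries. Row 1 is now all distinguished symbols — the join is lossless.
Dependency preservation: the restricted closure of {F} across the fragments never reaches {C}, so F → C cannot be enforced without a join — not preserved.

lossless but not dependency-preserving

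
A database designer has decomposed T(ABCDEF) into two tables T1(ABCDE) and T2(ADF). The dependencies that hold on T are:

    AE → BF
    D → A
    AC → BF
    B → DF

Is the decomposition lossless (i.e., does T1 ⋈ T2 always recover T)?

No

Common attributes: T1 ∩ T2 = {AD}.
No dependency enlarges {AD}, so (AD)⁺ = {AD}.
The closure contains neither all of T1 = {ABCDE} nor all of T2 = {ADF}, so the common attributes are not a superkey of either fragment. The join is lossy.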